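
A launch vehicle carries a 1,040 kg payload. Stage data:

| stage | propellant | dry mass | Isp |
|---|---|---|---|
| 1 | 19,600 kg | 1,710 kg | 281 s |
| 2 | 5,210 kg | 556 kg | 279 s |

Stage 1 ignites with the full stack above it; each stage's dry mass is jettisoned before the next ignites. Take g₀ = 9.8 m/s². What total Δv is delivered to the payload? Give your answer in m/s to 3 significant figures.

Ignition mass of stage 1 = 19,600+1,710 + 5,210+556 + 1,040 = 28,116 kg.
Stage 1: m₀ = 28,116 kg, m_f = 28,116 − 19,600 = 8,516 kg; Δv = 281×9.8×ln(3.302) = 2753.8×1.1944 ≈ 3289 m/s.
Stage 2: m₀ = 6,806 kg, m_f = 6,806 − 5,210 = 1,596 kg; Δv = 279×9.8×ln(4.264) = 2734.2×1.4503 ≈ 3965 m/s.
Total Δv = 3289 + 3965 = 7254 m/s.

Δv ≈ 7250 m/s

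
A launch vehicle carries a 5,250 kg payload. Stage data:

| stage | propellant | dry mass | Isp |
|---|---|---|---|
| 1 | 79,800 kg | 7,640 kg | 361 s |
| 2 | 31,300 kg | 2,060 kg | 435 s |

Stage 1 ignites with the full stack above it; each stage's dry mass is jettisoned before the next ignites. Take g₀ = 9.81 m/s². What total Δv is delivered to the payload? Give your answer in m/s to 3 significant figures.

Δv ≈ 10700 m/s

Ignition mass of stage 1 = 79,800+7,640 + 31,300+2,060 + 5,250 = 126,050 kg.
Stage 1: m₀ = 126,050 kg, m_f = 126,050 − 79,800 = 46,250 kg; Δv = 361×9.81×ln(2.725) = 3541.4×1.0026 ≈ 3551 m/s.
Stage 2: m₀ = 38,610 kg, m_f = 38,610 − 31,300 = 7,310 kg; Δv = 435×9.81×ln(5.282) = 4267.4×1.6643 ≈ 7102 m/s.
Total Δv = 3551 + 7102 = 10653 m/s.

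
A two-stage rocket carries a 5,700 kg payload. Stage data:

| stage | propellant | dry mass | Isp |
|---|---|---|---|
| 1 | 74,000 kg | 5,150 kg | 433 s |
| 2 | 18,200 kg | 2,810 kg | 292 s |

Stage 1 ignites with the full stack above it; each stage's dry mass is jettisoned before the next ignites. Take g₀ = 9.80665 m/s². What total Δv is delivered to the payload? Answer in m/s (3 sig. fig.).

Ignition mass of stage 1 = 74,000+5,150 + 18,200+2,810 + 5,700 = 105,860 kg.
Stage 1: m₀ = 105,860 kg, m_f = 105,860 − 74,000 = 31,860 kg; Δv = 433×9.80665×ln(3.323) = 4246.3×1.2008 ≈ 5099 m/s.
Stage 2: m₀ = 26,710 kg, m_f = 26,710 − 18,200 = 8,510 kg; Δv = 292×9.80665×ln(3.139) = 2863.5×1.1438 ≈ 3275 m/s.
Total Δv = 5099 + 3275 = 8374 m/s.

Δv ≈ 8370 m/s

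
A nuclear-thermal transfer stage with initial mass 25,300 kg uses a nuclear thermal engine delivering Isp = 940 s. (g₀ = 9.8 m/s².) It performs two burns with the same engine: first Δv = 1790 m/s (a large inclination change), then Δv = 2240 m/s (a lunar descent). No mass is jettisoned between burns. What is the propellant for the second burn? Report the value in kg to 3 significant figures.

v_e = Isp · g₀ = 940 × 9.8 = 9212.0 m/s.
After the first burn: m = 25300 × exp(−1790/9212.0) = 25300 × 0.82340 = 20,832 kg.
After the second burn: m = 20,832 × exp(−2240/9212.0) = 20,832 × 0.78415 = 16,335.4 kg.
Second-burn propellant = 20,832 − 16,335.4 = 4,496.6 kg.

propellant for the second burn ≈ 4500 kg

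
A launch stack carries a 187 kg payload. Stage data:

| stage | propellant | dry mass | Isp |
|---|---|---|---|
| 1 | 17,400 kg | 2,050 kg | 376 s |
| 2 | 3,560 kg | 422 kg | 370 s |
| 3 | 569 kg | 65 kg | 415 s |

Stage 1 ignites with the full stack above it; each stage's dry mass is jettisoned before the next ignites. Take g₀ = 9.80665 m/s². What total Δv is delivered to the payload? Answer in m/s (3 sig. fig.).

Δv ≈ 14400 m/s

Ignition mass of stage 1 = 17,400+2,050 + 3,560+422 + 569+65 + 187 = 24,253 kg.
Stage 1: m₀ = 24,253 kg, m_f = 24,253 − 17,400 = 6,853 kg; Δv = 376×9.80665×ln(3.539) = 3687.3×1.2639 ≈ 4660 m/s.
Stage 2: m₀ = 4,803 kg, m_f = 4,803 − 3,560 = 1,243 kg; Δv = 370×9.80665×ln(3.864) = 3628.5×1.3517 ≈ 4905 m/s.
Stage 3: m₀ = 821 kg, m_f = 821 − 569 = 252 kg; Δv = 415×9.80665×ln(3.258) = 4069.8×1.1811 ≈ 4807 m/s.
Total Δv = 4660 + 4905 + 4807 = 14372 m/s.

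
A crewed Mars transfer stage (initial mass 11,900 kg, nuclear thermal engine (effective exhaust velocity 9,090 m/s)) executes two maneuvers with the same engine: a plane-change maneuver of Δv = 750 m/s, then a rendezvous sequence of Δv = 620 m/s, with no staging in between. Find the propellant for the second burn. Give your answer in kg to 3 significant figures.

After the first burn: m = 11900 × exp(−750/9090.0) = 11900 × 0.92080 = 10,957.5 kg.
After the second burn: m = 10,957.5 × exp(−620/9090.0) = 10,957.5 × 0.93407 = 10,235.1 kg.
Second-burn propellant = 10,957.5 − 10,235.1 = 722.4 kg.

propellant for the second burn ≈ 722 kg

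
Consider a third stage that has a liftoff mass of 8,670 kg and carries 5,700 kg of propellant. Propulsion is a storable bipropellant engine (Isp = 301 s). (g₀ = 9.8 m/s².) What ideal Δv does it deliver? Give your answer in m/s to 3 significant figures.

v_e = Isp · g₀ = 301 × 9.8 = 2949.8 m/s.
m_f = m₀ − m_prop = 8,670 − 5,700 = 2,970 kg.
Using Δv = v_e ln(m₀/m_f): Δv = v_e · ln(m₀/m_f) = 2949.8 × ln(2.919) = 2949.8 × 1.0713 ≈ 3160.1 m/s.

Δv ≈ 3160 m/s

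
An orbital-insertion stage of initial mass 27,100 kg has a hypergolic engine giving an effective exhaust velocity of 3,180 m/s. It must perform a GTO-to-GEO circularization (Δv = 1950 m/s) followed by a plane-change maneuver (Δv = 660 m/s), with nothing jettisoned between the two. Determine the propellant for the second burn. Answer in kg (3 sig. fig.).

propellant for the second burn ≈ 2750 kg

After the first burn: m = 27100 × exp(−1950/3180.0) = 27100 × 0.54161 = 14,677.6 kg.
After the second burn: m = 14,677.6 × exp(−660/3180.0) = 14,677.6 × 0.81257 = 11,926.6 kg.
Second-burn propellant = 14,677.6 − 11,926.6 = 2,751 kg.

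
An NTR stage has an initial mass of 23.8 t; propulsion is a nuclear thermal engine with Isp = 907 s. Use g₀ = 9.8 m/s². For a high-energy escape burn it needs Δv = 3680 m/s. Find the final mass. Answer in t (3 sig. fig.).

final mass ≈ 15.7 t

v_e = Isp · g₀ = 907 × 9.8 = 8888.6 m/s.
By the Tsiolkovsky rocket equation, m₀/m_f = exp(Δv / v_e) = exp(3680 / 8888.6) = exp(0.4140) = 1.5129.
m_f = m₀ / 1.5129 = 23.8 / 1.5129 = 15.7314 t.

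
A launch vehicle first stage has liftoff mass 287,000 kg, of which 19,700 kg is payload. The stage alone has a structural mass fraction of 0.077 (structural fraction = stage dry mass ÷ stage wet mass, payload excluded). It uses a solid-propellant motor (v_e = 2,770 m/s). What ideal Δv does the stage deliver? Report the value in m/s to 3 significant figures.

Δv ≈ 5440 m/s

Stage wet mass = m₀ − payload = 287,000 − 19,700 = 267,300 kg.
Stage dry mass = ε × stage wet mass = 0.077 × 267,300 = 20,582.1 kg.
Burnout mass m_f = stage dry + payload = 20,582.1 + 19,700 = 40,282.1 kg.
Δv = v_e · ln(287,000/40,282.1) = 2770.0 × ln(7.125) = 2770.0 × 1.9636 ≈ 5439 m/s.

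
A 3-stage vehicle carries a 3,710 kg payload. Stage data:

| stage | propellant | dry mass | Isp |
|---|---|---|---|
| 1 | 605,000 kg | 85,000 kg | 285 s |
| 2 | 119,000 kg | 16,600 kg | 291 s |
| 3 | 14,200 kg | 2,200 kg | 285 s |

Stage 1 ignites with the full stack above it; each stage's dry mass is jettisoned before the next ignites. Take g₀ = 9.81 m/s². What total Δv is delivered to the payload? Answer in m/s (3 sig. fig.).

Ignition mass of stage 1 = 605,000+85,000 + 119,000+16,600 + 14,200+2,200 + 3,710 = 845,710 kg.
Stage 1: m₀ = 845,710 kg, m_f = 845,710 − 605,000 = 240,710 kg; Δv = 285×9.81×ln(3.513) = 2795.9×1.2566 ≈ 3513 m/s.
Stage 2: m₀ = 155,710 kg, m_f = 155,710 − 119,000 = 36,710 kg; Δv = 291×9.81×ln(4.242) = 2854.7×1.4449 ≈ 4125 m/s.
Stage 3: m₀ = 20,110 kg, m_f = 20,110 − 14,200 = 5,910 kg; Δv = 285×9.81×ln(3.403) = 2795.9×1.2246 ≈ 3424 m/s.
Total Δv = 3513 + 4125 + 3424 = 11062 m/s.

Δv ≈ 11100 m/s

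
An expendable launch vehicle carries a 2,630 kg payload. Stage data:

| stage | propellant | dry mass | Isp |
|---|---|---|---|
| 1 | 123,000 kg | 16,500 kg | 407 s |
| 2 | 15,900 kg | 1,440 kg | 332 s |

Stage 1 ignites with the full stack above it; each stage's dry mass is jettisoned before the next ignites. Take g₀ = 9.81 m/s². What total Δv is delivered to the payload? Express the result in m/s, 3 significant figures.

Ignition mass of stage 1 = 123,000+16,500 + 15,900+1,440 + 2,630 = 159,470 kg.
Stage 1: m₀ = 159,470 kg, m_f = 159,470 − 123,000 = 36,470 kg; Δv = 407×9.81×ln(4.373) = 3992.7×1.4754 ≈ 5891 m/s.
Stage 2: m₀ = 19,970 kg, m_f = 19,970 − 15,900 = 4,070 kg; Δv = 332×9.81×ln(4.907) = 3256.9×1.5906 ≈ 5180 m/s.
Total Δv = 5891 + 5180 = 11071 m/s.

Δv ≈ 11100 m/s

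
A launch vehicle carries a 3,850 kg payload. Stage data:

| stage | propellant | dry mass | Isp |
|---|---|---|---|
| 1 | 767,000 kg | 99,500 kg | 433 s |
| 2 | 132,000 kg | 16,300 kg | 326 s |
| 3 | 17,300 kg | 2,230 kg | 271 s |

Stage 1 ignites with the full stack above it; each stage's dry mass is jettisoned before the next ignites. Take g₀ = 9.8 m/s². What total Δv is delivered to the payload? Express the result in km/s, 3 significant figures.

Ignition mass of stage 1 = 767,000+99,500 + 132,000+16,300 + 17,300+2,230 + 3,850 = 1,038,180 kg.
Stage 1: m₀ = 1,038,180 kg, m_f = 1,038,180 − 767,000 = 271,180 kg; Δv = 433×9.8×ln(3.828) = 4243.4×1.3424 ≈ 5697 m/s.
Stage 2: m₀ = 171,680 kg, m_f = 171,680 − 132,000 = 39,680 kg; Δv = 326×9.8×ln(4.327) = 3194.8×1.4648 ≈ 4680 m/s.
Stage 3: m₀ = 23,380 kg, m_f = 23,380 − 17,300 = 6,080 kg; Δv = 271×9.8×ln(3.845) = 2655.8×1.3469 ≈ 3577 m/s.
Total Δv = 5697 + 4680 + 3577 = 13954 m/s.

Δv ≈ 14.0 km/s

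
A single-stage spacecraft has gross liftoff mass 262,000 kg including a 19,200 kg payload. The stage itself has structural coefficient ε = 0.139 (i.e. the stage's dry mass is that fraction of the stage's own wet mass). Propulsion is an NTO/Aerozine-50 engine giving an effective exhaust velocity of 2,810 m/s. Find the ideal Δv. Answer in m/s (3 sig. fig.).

Δv ≈ 4490 m/s

Stage wet mass = m₀ − payload = 262,000 − 19,200 = 242,800 kg.
Stage dry mass = ε × stage wet mass = 0.139 × 242,800 = 33,749.2 kg.
Burnout mass m_f = stage dry + payload = 33,749.2 + 19,200 = 52,949.2 kg.
By the Tsiolkovsky rocket equation, Δv = v_e · ln(262,000/52,949.2) = 2810.0 × ln(4.948) = 2810.0 × 1.5990 ≈ 4493 m/s.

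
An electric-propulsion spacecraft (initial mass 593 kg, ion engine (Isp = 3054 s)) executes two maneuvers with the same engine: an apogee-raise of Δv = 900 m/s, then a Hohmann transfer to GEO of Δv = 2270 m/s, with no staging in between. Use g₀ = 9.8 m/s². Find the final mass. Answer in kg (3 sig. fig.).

final mass ≈ 533 kg

v_e = Isp · g₀ = 3054 × 9.8 = 29929.2 m/s.
After the first burn: m = 593 × exp(−900/29929.2) = 593 × 0.97038 = 575.435 kg.
After the second burn: m = 575.435 × exp(−2270/29929.2) = 575.435 × 0.92696 = 533.405 kg.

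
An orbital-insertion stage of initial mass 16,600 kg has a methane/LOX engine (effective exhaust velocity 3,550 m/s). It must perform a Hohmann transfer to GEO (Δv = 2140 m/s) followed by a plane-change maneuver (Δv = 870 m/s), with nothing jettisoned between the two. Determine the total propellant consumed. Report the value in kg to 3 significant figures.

total propellant consumed ≈ 9490 kg

After the first burn: m = 16600 × exp(−2140/3550.0) = 16600 × 0.54727 = 9,084.68 kg.
After the second burn: m = 9,084.68 × exp(−870/3550.0) = 9,084.68 × 0.78265 = 7,110.12 kg.
Total propellant = m₀ − m_final = 16600 − 7,110.12 = 9,489.88 kg.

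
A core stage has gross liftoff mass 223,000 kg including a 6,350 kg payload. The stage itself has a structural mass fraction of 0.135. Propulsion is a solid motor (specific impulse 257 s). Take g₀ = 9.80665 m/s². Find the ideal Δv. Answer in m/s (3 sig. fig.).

Δv ≈ 4620 m/s

Stage wet mass = m₀ − payload = 223,000 − 6,350 = 216,650 kg.
Stage dry mass = ε × stage wet mass = 0.135 × 216,650 = 29,247.8 kg.
Burnout mass m_f = stage dry + payload = 29,247.8 + 6,350 = 35,597.8 kg.
v_e = Isp · g₀ = 257 × 9.80665 = 2520.3 m/s.
Δv = v_e · ln(223,000/35,597.8) = 2520.3 × ln(6.264) = 2520.3 × 1.8349 ≈ 4624 m/s.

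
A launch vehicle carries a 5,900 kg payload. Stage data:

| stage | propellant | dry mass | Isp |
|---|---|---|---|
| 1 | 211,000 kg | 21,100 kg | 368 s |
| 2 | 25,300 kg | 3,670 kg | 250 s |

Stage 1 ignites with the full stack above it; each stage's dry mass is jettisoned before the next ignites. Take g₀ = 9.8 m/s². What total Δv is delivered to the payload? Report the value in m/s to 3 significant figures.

Ignition mass of stage 1 = 211,000+21,100 + 25,300+3,670 + 5,900 = 266,970 kg.
Stage 1: m₀ = 266,970 kg, m_f = 266,970 − 211,000 = 55,970 kg; Δv = 368×9.8×ln(4.77) = 3606.4×1.5623 ≈ 5634 m/s.
Stage 2: m₀ = 34,870 kg, m_f = 34,870 − 25,300 = 9,570 kg; Δv = 250×9.8×ln(3.644) = 2450.0×1.2930 ≈ 3168 m/s.
Total Δv = 5634 + 3168 = 8802 m/s.

Δv ≈ 8800 m/s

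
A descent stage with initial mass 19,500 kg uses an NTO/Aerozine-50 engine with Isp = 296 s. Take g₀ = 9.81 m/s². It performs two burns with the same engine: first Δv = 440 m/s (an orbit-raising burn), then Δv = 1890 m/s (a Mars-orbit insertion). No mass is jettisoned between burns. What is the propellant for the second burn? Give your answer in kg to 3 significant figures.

propellant for the second burn ≈ 8020 kg

v_e = Isp · g₀ = 296 × 9.81 = 2903.8 m/s.
After the first burn: m = 19500 × exp(−440/2903.8) = 19500 × 0.85939 = 16,758.1 kg.
After the second burn: m = 16,758.1 × exp(−1890/2903.8) = 16,758.1 × 0.52159 = 8,740.86 kg.
Second-burn propellant = 16,758.1 − 8,740.86 = 8,017.24 kg.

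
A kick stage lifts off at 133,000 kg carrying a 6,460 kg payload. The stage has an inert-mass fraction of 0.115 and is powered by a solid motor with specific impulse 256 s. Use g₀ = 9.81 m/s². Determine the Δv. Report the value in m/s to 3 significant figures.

Δv ≈ 4630 m/s

Stage wet mass = m₀ − payload = 133,000 − 6,460 = 126,540 kg.
Stage dry mass = ε × stage wet mass = 0.115 × 126,540 = 14,552.1 kg.
Burnout mass m_f = stage dry + payload = 14,552.1 + 6,460 = 21,012.1 kg.
v_e = Isp · g₀ = 256 × 9.81 = 2511.4 m/s.
Using Δv = v_e ln(m₀/m_f): Δv = v_e · ln(133,000/21,012.1) = 2511.4 × ln(6.33) = 2511.4 × 1.8453 ≈ 4634 m/s.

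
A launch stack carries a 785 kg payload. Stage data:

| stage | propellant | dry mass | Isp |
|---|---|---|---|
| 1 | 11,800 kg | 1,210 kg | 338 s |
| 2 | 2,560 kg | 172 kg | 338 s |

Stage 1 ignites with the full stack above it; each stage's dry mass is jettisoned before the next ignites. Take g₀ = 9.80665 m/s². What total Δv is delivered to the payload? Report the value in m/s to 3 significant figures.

Ignition mass of stage 1 = 11,800+1,210 + 2,560+172 + 785 = 16,527 kg.
Stage 1: m₀ = 16,527 kg, m_f = 16,527 − 11,800 = 4,727 kg; Δv = 338×9.80665×ln(3.496) = 3314.6×1.2517 ≈ 4149 m/s.
Stage 2: m₀ = 3,517 kg, m_f = 3,517 − 2,560 = 957 kg; Δv = 338×9.80665×ln(3.675) = 3314.6×1.3016 ≈ 4314 m/s.
Total Δv = 4149 + 4314 = 8463 m/s.

Δv ≈ 8460 m/s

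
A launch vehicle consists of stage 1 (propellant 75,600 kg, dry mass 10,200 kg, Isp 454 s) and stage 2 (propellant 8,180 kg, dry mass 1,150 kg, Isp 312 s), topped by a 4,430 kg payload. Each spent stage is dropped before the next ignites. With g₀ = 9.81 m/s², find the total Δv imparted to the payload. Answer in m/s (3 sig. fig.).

Δv ≈ 9110 m/s

Ignition mass of stage 1 = 75,600+10,200 + 8,180+1,150 + 4,430 = 99,560 kg.
Stage 1: m₀ = 99,560 kg, m_f = 99,560 − 75,600 = 23,960 kg; Δv = 454×9.81×ln(4.155) = 4453.7×1.4244 ≈ 6344 m/s.
Stage 2: m₀ = 13,760 kg, m_f = 13,760 − 8,180 = 5,580 kg; Δv = 312×9.81×ln(2.466) = 3060.7×0.9026 ≈ 2763 m/s.
Total Δv = 6344 + 2763 = 9107 m/s.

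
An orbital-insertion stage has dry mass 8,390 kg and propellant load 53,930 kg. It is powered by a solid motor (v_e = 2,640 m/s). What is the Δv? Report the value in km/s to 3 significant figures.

m₀ = m_dry + m_prop = 8,390 + 53,930 = 62,320 kg.
Δv = v_e · ln(m₀/m_f) = 2640.0 × ln(7.428) = 2640.0 × 2.0052 ≈ 5293.8 m/s.

Δv ≈ 5.29 km/s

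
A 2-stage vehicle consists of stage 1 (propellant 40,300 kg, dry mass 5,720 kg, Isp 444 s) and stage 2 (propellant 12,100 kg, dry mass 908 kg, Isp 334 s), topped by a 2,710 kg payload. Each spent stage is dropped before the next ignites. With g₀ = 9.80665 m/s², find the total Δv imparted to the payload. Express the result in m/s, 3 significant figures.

Δv ≈ 9420 m/s

Ignition mass of stage 1 = 40,300+5,720 + 12,100+908 + 2,710 = 61,738 kg.
Stage 1: m₀ = 61,738 kg, m_f = 61,738 − 40,300 = 21,438 kg; Δv = 444×9.80665×ln(2.88) = 4354.2×1.0577 ≈ 4606 m/s.
Stage 2: m₀ = 15,718 kg, m_f = 15,718 − 12,100 = 3,618 kg; Δv = 334×9.80665×ln(4.344) = 3275.4×1.4689 ≈ 4811 m/s.
Total Δv = 4606 + 4811 = 9417 m/s.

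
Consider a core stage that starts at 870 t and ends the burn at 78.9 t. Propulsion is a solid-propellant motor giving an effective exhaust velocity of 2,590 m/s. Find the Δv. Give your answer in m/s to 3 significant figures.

Δv ≈ 6220 m/s

Δv = v_e · ln(m₀/m_f) = 2590.0 × ln(11.03) = 2590.0 × 2.4003 ≈ 6216.8 m/s.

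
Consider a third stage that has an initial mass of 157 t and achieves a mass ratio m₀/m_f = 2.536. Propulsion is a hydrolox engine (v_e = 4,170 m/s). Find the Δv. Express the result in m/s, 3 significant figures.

Δv = v_e · ln(2.536) = 4170.0 × 0.9306 ≈ 3880.6 m/s.

Δv ≈ 3880 m/s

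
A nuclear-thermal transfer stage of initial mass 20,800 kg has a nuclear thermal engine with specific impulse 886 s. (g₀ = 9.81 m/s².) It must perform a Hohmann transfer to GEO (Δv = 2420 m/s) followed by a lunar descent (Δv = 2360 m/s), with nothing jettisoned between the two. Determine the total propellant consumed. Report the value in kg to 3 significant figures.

v_e = Isp · g₀ = 886 × 9.81 = 8691.7 m/s.
After the first burn: m = 20800 × exp(−2420/8691.7) = 20800 × 0.75697 = 15,745 kg.
After the second burn: m = 15,745 × exp(−2360/8691.7) = 15,745 × 0.76222 = 12,001.2 kg.
Total propellant = m₀ − m_final = 20800 − 12,001.2 = 8,798.8 kg.

total propellant consumed ≈ 8800 kg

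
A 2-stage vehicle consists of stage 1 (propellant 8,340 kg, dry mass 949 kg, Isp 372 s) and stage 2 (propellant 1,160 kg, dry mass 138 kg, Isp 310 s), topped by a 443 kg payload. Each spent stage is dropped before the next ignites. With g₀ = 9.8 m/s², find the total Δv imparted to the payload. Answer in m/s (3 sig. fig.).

Ignition mass of stage 1 = 8,340+949 + 1,160+138 + 443 = 11,030 kg.
Stage 1: m₀ = 11,030 kg, m_f = 11,030 − 8,340 = 2,690 kg; Δv = 372×9.8×ln(4.1) = 3645.6×1.4111 ≈ 5144 m/s.
Stage 2: m₀ = 1,741 kg, m_f = 1,741 − 1,160 = 581 kg; Δv = 310×9.8×ln(2.997) = 3038.0×1.0975 ≈ 3334 m/s.
Total Δv = 5144 + 3334 = 8478 m/s.

Δv ≈ 8480 m/s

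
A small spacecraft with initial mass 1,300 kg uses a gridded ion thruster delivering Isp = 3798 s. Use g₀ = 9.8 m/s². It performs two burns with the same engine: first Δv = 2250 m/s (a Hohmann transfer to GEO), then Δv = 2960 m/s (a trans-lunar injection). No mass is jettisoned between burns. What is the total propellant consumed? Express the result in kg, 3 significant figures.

v_e = Isp · g₀ = 3798 × 9.8 = 37220.4 m/s.
After the first burn: m = 1300 × exp(−2250/37220.4) = 1300 × 0.94134 = 1,223.74 kg.
After the second burn: m = 1,223.74 × exp(−2960/37220.4) = 1,223.74 × 0.92355 = 1,130.19 kg.
Total propellant = m₀ − m_final = 1300 − 1,130.19 = 169.81 kg.

total propellant consumed ≈ 170 kg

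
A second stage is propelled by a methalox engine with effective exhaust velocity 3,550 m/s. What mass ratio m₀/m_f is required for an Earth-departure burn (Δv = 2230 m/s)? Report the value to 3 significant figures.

mass ratio ≈ 1.87

By the Tsiolkovsky rocket equation, m₀/m_f = exp(Δv / v_e) = exp(2230 / 3550.0) = exp(0.6282) = 1.8742.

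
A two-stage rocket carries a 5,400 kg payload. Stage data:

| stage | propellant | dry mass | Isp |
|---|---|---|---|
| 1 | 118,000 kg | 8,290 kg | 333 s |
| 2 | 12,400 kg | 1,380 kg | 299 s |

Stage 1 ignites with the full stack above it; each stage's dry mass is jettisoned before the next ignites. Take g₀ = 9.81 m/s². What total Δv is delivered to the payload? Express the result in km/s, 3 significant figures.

Ignition mass of stage 1 = 118,000+8,290 + 12,400+1,380 + 5,400 = 145,470 kg.
Stage 1: m₀ = 145,470 kg, m_f = 145,470 − 118,000 = 27,470 kg; Δv = 333×9.81×ln(5.296) = 3266.7×1.6669 ≈ 5445 m/s.
Stage 2: m₀ = 19,180 kg, m_f = 19,180 − 12,400 = 6,780 kg; Δv = 299×9.81×ln(2.829) = 2933.2×1.0399 ≈ 3050 m/s.
Total Δv = 5445 + 3050 = 8495 m/s.

Δv ≈ 8.50 km/s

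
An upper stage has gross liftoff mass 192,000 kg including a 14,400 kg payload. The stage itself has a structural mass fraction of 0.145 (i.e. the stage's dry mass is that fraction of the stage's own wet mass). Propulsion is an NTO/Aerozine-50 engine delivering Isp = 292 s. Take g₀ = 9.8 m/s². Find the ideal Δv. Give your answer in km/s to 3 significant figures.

Δv ≈ 4.48 km/s

Stage wet mass = m₀ − payload = 192,000 − 14,400 = 177,600 kg.
Stage dry mass = ε × stage wet mass = 0.145 × 177,600 = 25,752 kg.
Burnout mass m_f = stage dry + payload = 25,752 + 14,400 = 40,152 kg.
v_e = Isp · g₀ = 292 × 9.8 = 2861.6 m/s.
Δv = v_e · ln(192,000/40,152) = 2861.6 × ln(4.782) = 2861.6 × 1.5648 ≈ 4478 m/s.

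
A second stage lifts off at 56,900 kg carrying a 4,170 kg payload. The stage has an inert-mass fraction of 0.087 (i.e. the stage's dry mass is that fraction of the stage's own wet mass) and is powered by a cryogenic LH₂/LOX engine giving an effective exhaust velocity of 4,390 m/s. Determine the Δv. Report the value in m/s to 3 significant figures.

Stage wet mass = m₀ − payload = 56,900 − 4,170 = 52,730 kg.
Stage dry mass = ε × stage wet mass = 0.087 × 52,730 = 4,587.51 kg.
Burnout mass m_f = stage dry + payload = 4,587.51 + 4,170 = 8,757.51 kg.
Using Δv = v_e ln(m₀/m_f): Δv = v_e · ln(56,900/8,757.51) = 4390.0 × ln(6.497) = 4390.0 × 1.8714 ≈ 8215 m/s.

Δv ≈ 8220 m/s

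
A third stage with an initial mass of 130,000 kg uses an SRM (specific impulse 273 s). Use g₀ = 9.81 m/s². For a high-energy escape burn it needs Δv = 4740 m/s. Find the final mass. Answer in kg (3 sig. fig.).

v_e = Isp · g₀ = 273 × 9.81 = 2678.1 m/s.
Rocket equation: m₀/m_f = exp(Δv / v_e) = exp(4740 / 2678.1) = exp(1.7699) = 5.8702.
m_f = m₀ / 5.8702 = 130,000 / 5.8702 = 22,145.8 kg.

final mass ≈ 22100 kg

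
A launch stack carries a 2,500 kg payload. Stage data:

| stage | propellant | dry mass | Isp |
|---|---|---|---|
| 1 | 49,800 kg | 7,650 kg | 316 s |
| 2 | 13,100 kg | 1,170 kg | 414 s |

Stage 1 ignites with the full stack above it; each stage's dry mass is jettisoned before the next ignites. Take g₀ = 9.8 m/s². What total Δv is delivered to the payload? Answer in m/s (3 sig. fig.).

Ignition mass of stage 1 = 49,800+7,650 + 13,100+1,170 + 2,500 = 74,220 kg.
Stage 1: m₀ = 74,220 kg, m_f = 74,220 − 49,800 = 24,420 kg; Δv = 316×9.8×ln(3.039) = 3096.8×1.1116 ≈ 3442 m/s.
Stage 2: m₀ = 16,770 kg, m_f = 16,770 − 13,100 = 3,670 kg; Δv = 414×9.8×ln(4.569) = 4057.2×1.5194 ≈ 6165 m/s.
Total Δv = 3442 + 6165 = 9607 m/s.

Δv ≈ 9610 m/s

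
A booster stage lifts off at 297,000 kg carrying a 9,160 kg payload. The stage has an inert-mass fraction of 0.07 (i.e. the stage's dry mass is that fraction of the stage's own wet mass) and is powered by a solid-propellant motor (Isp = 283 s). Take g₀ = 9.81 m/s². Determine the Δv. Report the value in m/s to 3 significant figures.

Δv ≈ 6430 m/s

Stage wet mass = m₀ − payload = 297,000 − 9,160 = 287,840 kg.
Stage dry mass = ε × stage wet mass = 0.07 × 287,840 = 20,148.8 kg.
Burnout mass m_f = stage dry + payload = 20,148.8 + 9,160 = 29,308.8 kg.
v_e = Isp · g₀ = 283 × 9.81 = 2776.2 m/s.
Δv = v_e · ln(297,000/29,308.8) = 2776.2 × ln(10.13) = 2776.2 × 2.3158 ≈ 6429 m/s.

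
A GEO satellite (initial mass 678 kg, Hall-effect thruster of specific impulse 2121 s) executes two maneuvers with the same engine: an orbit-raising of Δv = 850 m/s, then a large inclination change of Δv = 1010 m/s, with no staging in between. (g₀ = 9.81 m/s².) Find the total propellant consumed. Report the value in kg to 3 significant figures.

v_e = Isp · g₀ = 2121 × 9.81 = 20807.0 m/s.
After the first burn: m = 678 × exp(−850/20807.0) = 678 × 0.95997 = 650.86 kg.
After the second burn: m = 650.86 × exp(−1010/20807.0) = 650.86 × 0.95262 = 620.022 kg.
Total propellant = m₀ − m_final = 678 − 620.022 = 57.978 kg.

total propellant consumed ≈ 58.0 kg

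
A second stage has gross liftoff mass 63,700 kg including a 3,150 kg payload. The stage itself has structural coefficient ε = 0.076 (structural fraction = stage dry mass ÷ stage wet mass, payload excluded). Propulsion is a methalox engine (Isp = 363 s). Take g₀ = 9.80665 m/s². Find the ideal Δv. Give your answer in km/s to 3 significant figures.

Δv ≈ 7.50 km/s

Stage wet mass = m₀ − payload = 63,700 − 3,150 = 60,550 kg.
Stage dry mass = ε × stage wet mass = 0.076 × 60,550 = 4,601.8 kg.
Burnout mass m_f = stage dry + payload = 4,601.8 + 3,150 = 7,751.8 kg.
v_e = Isp · g₀ = 363 × 9.80665 = 3559.8 m/s.
Δv = v_e · ln(63,700/7,751.8) = 3559.8 × ln(8.217) = 3559.8 × 2.1063 ≈ 7498 m/s.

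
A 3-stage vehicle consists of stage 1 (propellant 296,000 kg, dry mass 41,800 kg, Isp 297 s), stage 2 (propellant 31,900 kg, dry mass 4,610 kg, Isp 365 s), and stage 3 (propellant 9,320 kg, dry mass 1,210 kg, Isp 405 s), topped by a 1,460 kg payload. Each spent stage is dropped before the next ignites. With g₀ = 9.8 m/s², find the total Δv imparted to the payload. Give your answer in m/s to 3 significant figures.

Δv ≈ 14000 m/s

Ignition mass of stage 1 = 296,000+41,800 + 31,900+4,610 + 9,320+1,210 + 1,460 = 386,300 kg.
Stage 1: m₀ = 386,300 kg, m_f = 386,300 − 296,000 = 90,300 kg; Δv = 297×9.8×ln(4.278) = 2910.6×1.4535 ≈ 4230 m/s.
Stage 2: m₀ = 48,500 kg, m_f = 48,500 − 31,900 = 16,600 kg; Δv = 365×9.8×ln(2.922) = 3577.0×1.0722 ≈ 3835 m/s.
Stage 3: m₀ = 11,990 kg, m_f = 11,990 − 9,320 = 2,670 kg; Δv = 405×9.8×ln(4.491) = 3969.0×1.5020 ≈ 5961 m/s.
Total Δv = 4230 + 3835 + 5961 = 14026 m/s.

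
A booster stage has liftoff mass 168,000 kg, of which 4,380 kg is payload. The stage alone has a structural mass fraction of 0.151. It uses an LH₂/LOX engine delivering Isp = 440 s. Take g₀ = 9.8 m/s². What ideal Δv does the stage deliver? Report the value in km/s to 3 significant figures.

Δv ≈ 7.56 km/s

Stage wet mass = m₀ − payload = 168,000 − 4,380 = 163,620 kg.
Stage dry mass = ε × stage wet mass = 0.151 × 163,620 = 24,706.6 kg.
Burnout mass m_f = stage dry + payload = 24,706.6 + 4,380 = 29,086.6 kg.
v_e = Isp · g₀ = 440 × 9.8 = 4312.0 m/s.
Using Δv = v_e ln(m₀/m_f): Δv = v_e · ln(168,000/29,086.6) = 4312.0 × ln(5.776) = 4312.0 × 1.7537 ≈ 7562 m/s.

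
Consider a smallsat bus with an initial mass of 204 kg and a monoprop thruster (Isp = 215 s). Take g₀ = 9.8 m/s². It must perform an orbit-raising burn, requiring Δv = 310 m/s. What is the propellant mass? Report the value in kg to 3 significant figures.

propellant mass ≈ 27.9 kg

v_e = Isp · g₀ = 215 × 9.8 = 2107.0 m/s.
Rocket equation: m₀/m_f = exp(Δv / v_e) = exp(310 / 2107.0) = exp(0.1471) = 1.1585.
m_f = 204 / 1.1585 = 176.09 kg, so propellant = m₀ − m_f = 204 − 176.09 = 27.91 kg.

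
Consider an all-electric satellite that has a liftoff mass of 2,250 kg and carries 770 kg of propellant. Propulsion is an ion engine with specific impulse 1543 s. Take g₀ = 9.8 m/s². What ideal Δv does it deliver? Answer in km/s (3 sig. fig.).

Δv ≈ 6.33 km/s

v_e = Isp · g₀ = 1543 × 9.8 = 15121.4 m/s.
m_f = m₀ − m_prop = 2,250 − 770 = 1,480 kg.
Rocket equation: Δv = v_e · ln(m₀/m_f) = 15121.4 × ln(1.52) = 15121.4 × 0.4189 ≈ 6334.2 m/s.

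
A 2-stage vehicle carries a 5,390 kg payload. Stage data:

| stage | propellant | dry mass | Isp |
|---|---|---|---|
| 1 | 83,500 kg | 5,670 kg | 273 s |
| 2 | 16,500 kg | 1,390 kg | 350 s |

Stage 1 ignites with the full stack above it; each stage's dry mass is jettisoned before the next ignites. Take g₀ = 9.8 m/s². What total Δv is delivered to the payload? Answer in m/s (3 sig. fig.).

Ignition mass of stage 1 = 83,500+5,670 + 16,500+1,390 + 5,390 = 112,450 kg.
Stage 1: m₀ = 112,450 kg, m_f = 112,450 − 83,500 = 28,950 kg; Δv = 273×9.8×ln(3.884) = 2675.4×1.3569 ≈ 3630 m/s.
Stage 2: m₀ = 23,280 kg, m_f = 23,280 − 16,500 = 6,780 kg; Δv = 350×9.8×ln(3.434) = 3430.0×1.2336 ≈ 4231 m/s.
Total Δv = 3630 + 4231 = 7861 m/s.

Δv ≈ 7860 m/s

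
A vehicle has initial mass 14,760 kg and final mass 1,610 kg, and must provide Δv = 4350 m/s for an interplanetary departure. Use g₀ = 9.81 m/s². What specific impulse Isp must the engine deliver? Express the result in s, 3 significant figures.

ln(m₀/m_f) = ln(14760/1610) = ln(9.168) = 2.2157.
By the Tsiolkovsky rocket equation, v_e = Δv / ln(m₀/m_f) = 4350 / 2.2157 = 1963.3 m/s.
Isp = v_e / g₀ = 1963.3 / 9.81 = 200.1 s.

Isp ≈ 200 s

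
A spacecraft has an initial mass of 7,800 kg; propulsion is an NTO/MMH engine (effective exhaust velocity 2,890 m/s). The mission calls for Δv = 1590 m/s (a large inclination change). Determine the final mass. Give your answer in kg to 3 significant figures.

final mass ≈ 4500 kg

Rocket equation: m₀/m_f = exp(Δv / v_e) = exp(1590 / 2890.0) = exp(0.5502) = 1.7336.
m_f = m₀ / 1.7336 = 7,800 / 1.7336 = 4,499.31 kg.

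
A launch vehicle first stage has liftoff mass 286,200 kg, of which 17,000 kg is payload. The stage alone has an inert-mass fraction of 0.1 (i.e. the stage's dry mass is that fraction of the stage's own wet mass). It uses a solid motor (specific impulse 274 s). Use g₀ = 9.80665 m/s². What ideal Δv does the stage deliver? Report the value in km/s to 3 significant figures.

Stage wet mass = m₀ − payload = 286,200 − 17,000 = 269,200 kg.
Stage dry mass = ε × stage wet mass = 0.1 × 269,200 = 26,920 kg.
Burnout mass m_f = stage dry + payload = 26,920 + 17,000 = 43,920 kg.
v_e = Isp · g₀ = 274 × 9.80665 = 2687.0 m/s.
Δv = v_e · ln(286,200/43,920) = 2687.0 × ln(6.516) = 2687.0 × 1.8743 ≈ 5036 m/s.

Δv ≈ 5.04 km/s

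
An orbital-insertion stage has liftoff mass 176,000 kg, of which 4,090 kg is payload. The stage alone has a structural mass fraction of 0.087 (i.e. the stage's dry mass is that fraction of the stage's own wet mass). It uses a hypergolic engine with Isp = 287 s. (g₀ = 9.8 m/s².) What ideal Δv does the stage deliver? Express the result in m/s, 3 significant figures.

Stage wet mass = m₀ − payload = 176,000 − 4,090 = 171,910 kg.
Stage dry mass = ε × stage wet mass = 0.087 × 171,910 = 14,956.2 kg.
Burnout mass m_f = stage dry + payload = 14,956.2 + 4,090 = 19,046.2 kg.
v_e = Isp · g₀ = 287 × 9.8 = 2812.6 m/s.
Δv = v_e · ln(176,000/19,046.2) = 2812.6 × ln(9.241) = 2812.6 × 2.2236 ≈ 6254 m/s.

Δv ≈ 6250 m/s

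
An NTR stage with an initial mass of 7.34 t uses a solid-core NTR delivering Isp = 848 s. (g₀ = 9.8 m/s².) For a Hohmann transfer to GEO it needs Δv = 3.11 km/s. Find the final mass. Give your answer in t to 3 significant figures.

final mass ≈ 5.05 t

v_e = Isp · g₀ = 848 × 9.8 = 8310.4 m/s.
m₀/m_f = exp(Δv / v_e) = exp(3110 / 8310.4) = exp(0.3742) = 1.4539.
m_f = m₀ / 1.4539 = 7.34 / 1.4539 = 5.04849 t.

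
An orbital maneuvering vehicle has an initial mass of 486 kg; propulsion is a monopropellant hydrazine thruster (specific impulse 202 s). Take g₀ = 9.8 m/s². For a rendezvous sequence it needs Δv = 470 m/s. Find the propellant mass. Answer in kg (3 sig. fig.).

propellant mass ≈ 103 kg

v_e = Isp · g₀ = 202 × 9.8 = 1979.6 m/s.
From the ideal rocket equation, m₀/m_f = exp(Δv / v_e) = exp(470 / 1979.6) = exp(0.2374) = 1.2680.
m_f = 486 / 1.2680 = 383.281 kg, so propellant = m₀ − m_f = 486 − 383.281 = 102.719 kg.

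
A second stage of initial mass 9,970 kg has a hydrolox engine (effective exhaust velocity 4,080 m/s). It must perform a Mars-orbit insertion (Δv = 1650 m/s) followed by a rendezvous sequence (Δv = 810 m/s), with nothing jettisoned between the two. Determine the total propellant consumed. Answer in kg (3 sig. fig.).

After the first burn: m = 9970 × exp(−1650/4080.0) = 9970 × 0.66737 = 6,653.68 kg.
After the second burn: m = 6,653.68 × exp(−810/4080.0) = 6,653.68 × 0.81994 = 5,455.62 kg.
Total propellant = m₀ − m_final = 9970 − 5,455.62 = 4,514.38 kg.

total propellant consumed ≈ 4510 kg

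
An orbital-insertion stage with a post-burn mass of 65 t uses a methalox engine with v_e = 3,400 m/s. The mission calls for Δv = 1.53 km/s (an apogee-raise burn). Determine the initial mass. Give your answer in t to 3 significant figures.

initial mass ≈ 102 t

From the ideal rocket equation, m₀/m_f = exp(Δv / v_e) = exp(1530 / 3400.0) = exp(0.4500) = 1.5683.
m₀ = m_f × 1.5683 = 65 × 1.5683 = 101.94 t.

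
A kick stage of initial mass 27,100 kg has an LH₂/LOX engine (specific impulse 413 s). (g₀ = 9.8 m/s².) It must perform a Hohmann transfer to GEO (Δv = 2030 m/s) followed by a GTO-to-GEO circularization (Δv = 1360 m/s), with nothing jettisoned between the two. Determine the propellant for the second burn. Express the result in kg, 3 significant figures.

v_e = Isp · g₀ = 413 × 9.8 = 4047.4 m/s.
After the first burn: m = 27100 × exp(−2030/4047.4) = 27100 × 0.60559 = 16,411.5 kg.
After the second burn: m = 16,411.5 × exp(−1360/4047.4) = 16,411.5 × 0.71461 = 11,727.8 kg.
Second-burn propellant = 16,411.5 − 11,727.8 = 4,683.7 kg.

propellant for the second burn ≈ 4680 kg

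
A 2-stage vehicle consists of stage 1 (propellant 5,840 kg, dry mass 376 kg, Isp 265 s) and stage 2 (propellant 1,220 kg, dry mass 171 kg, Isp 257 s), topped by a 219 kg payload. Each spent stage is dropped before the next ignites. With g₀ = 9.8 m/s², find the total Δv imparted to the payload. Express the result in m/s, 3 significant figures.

Δv ≈ 7130 m/s

Ignition mass of stage 1 = 5,840+376 + 1,220+171 + 219 = 7,826 kg.
Stage 1: m₀ = 7,826 kg, m_f = 7,826 − 5,840 = 1,986 kg; Δv = 265×9.8×ln(3.941) = 2597.0×1.3713 ≈ 3561 m/s.
Stage 2: m₀ = 1,610 kg, m_f = 1,610 − 1,220 = 390 kg; Δv = 257×9.8×ln(4.128) = 2518.6×1.4178 ≈ 3571 m/s.
Total Δv = 3561 + 3571 = 7132 m/s.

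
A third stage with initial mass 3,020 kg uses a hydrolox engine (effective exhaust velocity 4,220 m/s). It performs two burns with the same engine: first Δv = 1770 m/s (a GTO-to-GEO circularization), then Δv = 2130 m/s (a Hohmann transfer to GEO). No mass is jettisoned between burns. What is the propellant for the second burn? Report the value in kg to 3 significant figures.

After the first burn: m = 3020 × exp(−1770/4220.0) = 3020 × 0.65742 = 1,985.41 kg.
After the second burn: m = 1,985.41 × exp(−2130/4220.0) = 1,985.41 × 0.60366 = 1,198.51 kg.
Second-burn propellant = 1,985.41 − 1,198.51 = 786.9 kg.

propellant for the second burn ≈ 787 kg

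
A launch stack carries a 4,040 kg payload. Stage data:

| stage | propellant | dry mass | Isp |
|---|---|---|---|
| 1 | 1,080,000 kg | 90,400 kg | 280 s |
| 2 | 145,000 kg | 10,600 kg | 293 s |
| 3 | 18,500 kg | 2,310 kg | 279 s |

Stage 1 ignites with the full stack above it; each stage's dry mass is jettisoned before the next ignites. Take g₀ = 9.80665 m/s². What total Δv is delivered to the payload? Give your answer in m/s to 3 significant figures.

Δv ≈ 12800 m/s

Ignition mass of stage 1 = 1,080,000+90,400 + 145,000+10,600 + 18,500+2,310 + 4,040 = 1,350,850 kg.
Stage 1: m₀ = 1,350,850 kg, m_f = 1,350,850 − 1,080,000 = 270,850 kg; Δv = 280×9.80665×ln(4.987) = 2745.9×1.6069 ≈ 4412 m/s.
Stage 2: m₀ = 180,450 kg, m_f = 180,450 − 145,000 = 35,450 kg; Δv = 293×9.80665×ln(5.09) = 2873.3×1.6273 ≈ 4676 m/s.
Stage 3: m₀ = 24,850 kg, m_f = 24,850 − 18,500 = 6,350 kg; Δv = 279×9.80665×ln(3.913) = 2736.1×1.3644 ≈ 3733 m/s.
Total Δv = 4412 + 4676 + 3733 = 12821 m/s.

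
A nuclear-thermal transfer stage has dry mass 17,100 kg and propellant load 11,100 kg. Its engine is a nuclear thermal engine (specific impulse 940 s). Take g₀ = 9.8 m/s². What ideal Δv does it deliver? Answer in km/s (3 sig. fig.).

v_e = Isp · g₀ = 940 × 9.8 = 9212.0 m/s.
m₀ = m_dry + m_prop = 17,100 + 11,100 = 28,200 kg.
Using Δv = v_e ln(m₀/m_f): Δv = v_e · ln(m₀/m_f) = 9212.0 × ln(1.649) = 9212.0 × 0.5002 ≈ 4608.2 m/s.

Δv ≈ 4.61 km/s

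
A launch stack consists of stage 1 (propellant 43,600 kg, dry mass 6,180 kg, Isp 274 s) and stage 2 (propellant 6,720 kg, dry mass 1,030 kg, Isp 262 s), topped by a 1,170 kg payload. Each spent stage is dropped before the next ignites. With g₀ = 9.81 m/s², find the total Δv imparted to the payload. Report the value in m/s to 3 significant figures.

Ignition mass of stage 1 = 43,600+6,180 + 6,720+1,030 + 1,170 = 58,700 kg.
Stage 1: m₀ = 58,700 kg, m_f = 58,700 − 43,600 = 15,100 kg; Δv = 274×9.81×ln(3.887) = 2687.9×1.3577 ≈ 3650 m/s.
Stage 2: m₀ = 8,920 kg, m_f = 8,920 − 6,720 = 2,200 kg; Δv = 262×9.81×ln(4.055) = 2570.2×1.3998 ≈ 3598 m/s.
Total Δv = 3650 + 3598 = 7248 m/s.

Δv ≈ 7250 m/s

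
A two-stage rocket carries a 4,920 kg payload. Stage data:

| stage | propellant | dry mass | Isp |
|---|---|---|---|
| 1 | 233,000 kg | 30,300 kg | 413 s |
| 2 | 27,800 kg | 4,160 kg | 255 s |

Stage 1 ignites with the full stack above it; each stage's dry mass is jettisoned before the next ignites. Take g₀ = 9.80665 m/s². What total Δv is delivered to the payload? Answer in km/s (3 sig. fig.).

Δv ≈ 9.57 km/s

Ignition mass of stage 1 = 233,000+30,300 + 27,800+4,160 + 4,920 = 300,180 kg.
Stage 1: m₀ = 300,180 kg, m_f = 300,180 − 233,000 = 67,180 kg; Δv = 413×9.80665×ln(4.468) = 4050.1×1.4970 ≈ 6063 m/s.
Stage 2: m₀ = 36,880 kg, m_f = 36,880 − 27,800 = 9,080 kg; Δv = 255×9.80665×ln(4.062) = 2500.7×1.4016 ≈ 3505 m/s.
Total Δv = 6063 + 3505 = 9568 m/s.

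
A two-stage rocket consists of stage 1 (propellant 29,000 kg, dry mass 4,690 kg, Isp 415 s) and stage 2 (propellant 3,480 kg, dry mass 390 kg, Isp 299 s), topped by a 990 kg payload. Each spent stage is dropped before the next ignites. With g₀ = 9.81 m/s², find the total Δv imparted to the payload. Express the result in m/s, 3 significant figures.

Δv ≈ 9370 m/s

Ignition mass of stage 1 = 29,000+4,690 + 3,480+390 + 990 = 38,550 kg.
Stage 1: m₀ = 38,550 kg, m_f = 38,550 − 29,000 = 9,550 kg; Δv = 415×9.81×ln(4.037) = 4071.2×1.3954 ≈ 5681 m/s.
Stage 2: m₀ = 4,860 kg, m_f = 4,860 − 3,480 = 1,380 kg; Δv = 299×9.81×ln(3.522) = 2933.2×1.2590 ≈ 3693 m/s.
Total Δv = 5681 + 3693 = 9374 m/s.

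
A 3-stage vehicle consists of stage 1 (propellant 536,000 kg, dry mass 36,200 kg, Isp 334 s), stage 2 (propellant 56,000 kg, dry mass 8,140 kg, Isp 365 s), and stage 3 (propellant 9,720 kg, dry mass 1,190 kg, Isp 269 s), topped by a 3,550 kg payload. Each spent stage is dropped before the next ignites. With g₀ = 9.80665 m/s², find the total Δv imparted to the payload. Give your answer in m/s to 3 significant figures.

Δv ≈ 13100 m/s

Ignition mass of stage 1 = 536,000+36,200 + 56,000+8,140 + 9,720+1,190 + 3,550 = 650,800 kg.
Stage 1: m₀ = 650,800 kg, m_f = 650,800 − 536,000 = 114,800 kg; Δv = 334×9.80665×ln(5.669) = 3275.4×1.7350 ≈ 5683 m/s.
Stage 2: m₀ = 78,600 kg, m_f = 78,600 − 56,000 = 22,600 kg; Δv = 365×9.80665×ln(3.478) = 3579.4×1.2464 ≈ 4461 m/s.
Stage 3: m₀ = 14,460 kg, m_f = 14,460 − 9,720 = 4,740 kg; Δv = 269×9.80665×ln(3.051) = 2638.0×1.1153 ≈ 2942 m/s.
Total Δv = 5683 + 4461 + 2942 = 13086 m/s.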